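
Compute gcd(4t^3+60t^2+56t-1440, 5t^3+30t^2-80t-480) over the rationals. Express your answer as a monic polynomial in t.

Repeated division with remainder:
  4t^3+60t^2+56t-1440 = (4/5)(5t^3+30t^2-80t-480) + (36t^2+120t-1056)
  5t^3+30t^2-80t-480 = ((5/36)t+10/27)(36t^2+120t-1056) + ((200/9)t-800/9)
  36t^2+120t-1056 = ((81/50)t+297/25)((200/9)t-800/9) + (0)
Last nonzero remainder: (200/9)t-800/9. Dividing through by 200/9 gives the monic gcd t-4.

t-4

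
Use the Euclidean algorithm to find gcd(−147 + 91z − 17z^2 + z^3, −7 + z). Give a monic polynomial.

−7 + z

By polynomial division,
  z^3 − 17z^2 + 91z − 147 = (z^2 − 10z + 21)(z − 7) + (0)
The last nonzero remainder z − 7 is already monic.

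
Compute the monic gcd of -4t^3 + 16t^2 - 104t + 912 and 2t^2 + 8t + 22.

1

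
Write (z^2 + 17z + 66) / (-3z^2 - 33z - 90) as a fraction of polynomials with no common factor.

Euclidean algorithm in ℚ[z]:
  z^2 + 17z + 66 = (-1/3)(-3z^2 - 33z - 90) + (6z + 36)
  -3z^2 - 33z - 90 = (-(1/2)z - 5/2)(6z + 36) + (0)
Last nonzero remainder: 6z + 36. Dividing through by 6 gives the monic gcd z + 6.
Cancel z + 6 from numerator and denominator to get the reduced form.

(-z - 11)/(3z + 15)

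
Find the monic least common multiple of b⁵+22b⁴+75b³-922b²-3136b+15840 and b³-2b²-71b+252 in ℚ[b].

By polynomial division,
  b⁵+22b⁴+75b³-922b²-3136b+15840 = (b²+24b+194)(b³-2b²-71b+252) + (918b²+4590b-33048)
  b³-2b²-71b+252 = ((1/918)b-7/918)(918b²+4590b-33048) + (0)
Last nonzero remainder: 918b²+4590b-33048. Dividing through by 918 gives the monic gcd b²+5b-36.
Then lcm(f, g) = f·g / gcd(f, g); expanding and making the result monic gives the answer.

b⁶+15b⁵-79b⁴-1447b³+3318b²+37792b-110880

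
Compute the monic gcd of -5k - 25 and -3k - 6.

1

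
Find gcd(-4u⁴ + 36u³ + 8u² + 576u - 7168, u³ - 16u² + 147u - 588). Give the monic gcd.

Apply the Euclidean algorithm:
  -4u⁴ + 36u³ + 8u² + 576u - 7168 = (-4u - 28)(u³ - 16u² + 147u - 588) + (148u² + 2340u - 23632)
  u³ - 16u² + 147u - 588 = ((1/148)u - 1177/5476)(148u² + 2340u - 23632) + ((1108384/1369)u - 7758688/1369)
  148u² + 2340u - 23632 = ((50653/277096)u + 288859/69274)((1108384/1369)u - 7758688/1369) + (0)
Last nonzero remainder: (1108384/1369)u - 7758688/1369. Dividing through by 1108384/1369 gives the monic gcd u - 7.

u - 7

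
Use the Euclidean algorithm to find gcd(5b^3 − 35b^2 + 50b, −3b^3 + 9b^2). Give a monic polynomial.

b

Apply the Euclidean algorithm:
  5b^3 − 35b^2 + 50b = (−5/3)(−3b^3 + 9b^2) + (−20b^2 + 50b)
  −3b^3 + 9b^2 = ((3/20)b − 3/40)(−20b^2 + 50b) + ((15/4)b)
  −20b^2 + 50b = (−(16/3)b + 40/3)((15/4)b) + (0)
Last nonzero remainder: (15/4)b. Dividing through by 15/4 gives the monic gcd b.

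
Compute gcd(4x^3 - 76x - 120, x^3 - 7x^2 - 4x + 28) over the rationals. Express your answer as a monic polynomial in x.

x + 2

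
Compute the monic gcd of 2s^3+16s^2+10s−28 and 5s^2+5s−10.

s^2+s−2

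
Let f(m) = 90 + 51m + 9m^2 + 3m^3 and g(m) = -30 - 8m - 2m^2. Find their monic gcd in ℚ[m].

1

Apply the Euclidean algorithm:
  3m^3 + 9m^2 + 51m + 90 = (-(3/2)m + 3/2)(-2m^2 - 8m - 30) + (18m + 135)
  -2m^2 - 8m - 30 = (-(1/9)m + 7/18)(18m + 135) + (-165/2)
  18m + 135 = (-(12/55)m - 18/11)(-165/2) + (0)
The last nonzero remainder is the constant -165/2, so the polynomials are coprime and gcd = 1.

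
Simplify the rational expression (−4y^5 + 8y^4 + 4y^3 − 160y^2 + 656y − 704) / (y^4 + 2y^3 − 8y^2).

(−4y^3 + 16y^2 − 60y + 88)/(y^2)

Repeated division with remainder:
  −4y^5 + 8y^4 + 4y^3 − 160y^2 + 656y − 704 = (−4y + 16)(y^4 + 2y^3 − 8y^2) + (−60y^3 − 32y^2 + 656y − 704)
  y^4 + 2y^3 − 8y^2 = (−(1/60)y − 11/450)(−60y^3 − 32y^2 + 656y − 704) + ((484/225)y^2 + (968/225)y − 3872/225)
  −60y^3 − 32y^2 + 656y − 704 = (−(3375/121)y + 450/11)((484/225)y^2 + (968/225)y − 3872/225) + (0)
Last nonzero remainder: (484/225)y^2 + (968/225)y − 3872/225. Dividing through by 484/225 gives the monic gcd y^2 + 2y − 8.
Cancel y^2 + 2y − 8 from numerator and denominator to get the reduced form.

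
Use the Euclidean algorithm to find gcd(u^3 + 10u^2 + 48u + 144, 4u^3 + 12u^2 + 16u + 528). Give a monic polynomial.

Euclidean algorithm in ℚ[u]:
  u^3 + 10u^2 + 48u + 144 = (1/4)(4u^3 + 12u^2 + 16u + 528) + (7u^2 + 44u + 12)
  4u^3 + 12u^2 + 16u + 528 = ((4/7)u − 92/49)(7u^2 + 44u + 12) + ((4496/49)u + 26976/49)
  7u^2 + 44u + 12 = ((343/4496)u + 49/2248)((4496/49)u + 26976/49) + (0)
Last nonzero remainder: (4496/49)u + 26976/49. Dividing through by 4496/49 gives the monic gcd u + 6.

u + 6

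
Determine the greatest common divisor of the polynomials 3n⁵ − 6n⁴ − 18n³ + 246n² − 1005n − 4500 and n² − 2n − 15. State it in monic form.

Repeated division with remainder:
  3n⁵ − 6n⁴ − 18n³ + 246n² − 1005n − 4500 = (3n³ + 27n + 300)(n² − 2n − 15) + (0)
The last nonzero remainder n² − 2n − 15 is already monic.

n² − 2n − 15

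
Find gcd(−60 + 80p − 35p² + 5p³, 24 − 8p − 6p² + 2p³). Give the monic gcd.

6 − 5p + p²

Euclidean algorithm in ℚ[p]:
  5p³ − 35p² + 80p − 60 = (5/2)(2p³ − 6p² − 8p + 24) + (−20p² + 100p − 120)
  2p³ − 6p² − 8p + 24 = (−(1/10)p − 1/5)(−20p² + 100p − 120) + (0)
Last nonzero remainder: −20p² + 100p − 120. Dividing through by −20 gives the monic gcd p² − 5p + 6.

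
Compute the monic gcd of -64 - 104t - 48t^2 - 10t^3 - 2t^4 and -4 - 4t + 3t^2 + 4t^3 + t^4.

2 + 3t + t^2

Euclidean algorithm in ℚ[t]:
  -2t^4 - 10t^3 - 48t^2 - 104t - 64 = (-2)(t^4 + 4t^3 + 3t^2 - 4t - 4) + (-2t^3 - 42t^2 - 112t - 72)
  t^4 + 4t^3 + 3t^2 - 4t - 4 = (-(1/2)t + 17/2)(-2t^3 - 42t^2 - 112t - 72) + (304t^2 + 912t + 608)
  -2t^3 - 42t^2 - 112t - 72 = (-(1/152)t - 9/76)(304t^2 + 912t + 608) + (0)
Last nonzero remainder: 304t^2 + 912t + 608. Dividing through by 304 gives the monic gcd t^2 + 3t + 2.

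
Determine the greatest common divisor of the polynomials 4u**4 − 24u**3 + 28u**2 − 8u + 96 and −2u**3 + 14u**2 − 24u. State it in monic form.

u**2 − 7u + 12

Euclidean algorithm in ℚ[u]:
  4u**4 − 24u**3 + 28u**2 − 8u + 96 = (−2u − 2)(−2u**3 + 14u**2 − 24u) + (8u**2 − 56u + 96)
  −2u**3 + 14u**2 − 24u = (−(1/4)u)(8u**2 − 56u + 96) + (0)
Last nonzero remainder: 8u**2 − 56u + 96. Dividing through by 8 gives the monic gcd u**2 − 7u + 12.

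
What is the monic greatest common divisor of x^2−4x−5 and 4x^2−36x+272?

Repeated division with remainder:
  x^2−4x−5 = (1/4)(4x^2−36x+272) + (5x−73)
  4x^2−36x+272 = ((4/5)x+112/25)(5x−73) + (14976/25)
  5x−73 = ((125/14976)x−1825/14976)(14976/25) + (0)
The last nonzero remainder is the constant 14976/25, so the polynomials are coprime and gcd = 1.

1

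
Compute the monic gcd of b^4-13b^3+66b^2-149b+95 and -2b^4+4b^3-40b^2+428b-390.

b^2-6b+5

Euclidean algorithm in ℚ[b]:
  b^4-13b^3+66b^2-149b+95 = (-1/2)(-2b^4+4b^3-40b^2+428b-390) + (-11b^3+46b^2+65b-100)
  -2b^4+4b^3-40b^2+428b-390 = ((2/11)b+48/121)(-11b^3+46b^2+65b-100) + (-(8478/121)b^2+(50868/121)b-42390/121)
  -11b^3+46b^2+65b-100 = ((1331/8478)b+1210/4239)(-(8478/121)b^2+(50868/121)b-42390/121) + (0)
Last nonzero remainder: -(8478/121)b^2+(50868/121)b-42390/121. Dividing through by -8478/121 gives the monic gcd b^2-6b+5.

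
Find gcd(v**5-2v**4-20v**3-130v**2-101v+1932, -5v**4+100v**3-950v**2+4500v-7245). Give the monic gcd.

Repeated division with remainder:
  v**5-2v**4-20v**3-130v**2-101v+1932 = (-(1/5)v-18/5)(-5v**4+100v**3-950v**2+4500v-7245) + (150v**3-2650v**2+14650v-24150)
  -5v**4+100v**3-950v**2+4500v-7245 = (-(1/30)v+7/90)(150v**3-2650v**2+14650v-24150) + (-(2300/9)v**2+(23000/9)v-16100/3)
  150v**3-2650v**2+14650v-24150 = (-(27/46)v+9/2)(-(2300/9)v**2+(23000/9)v-16100/3) + (0)
Last nonzero remainder: -(2300/9)v**2+(23000/9)v-16100/3. Dividing through by -2300/9 gives the monic gcd v**2-10v+21.

v**2-10v+21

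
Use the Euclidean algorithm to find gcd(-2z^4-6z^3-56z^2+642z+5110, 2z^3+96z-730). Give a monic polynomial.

z^2+5z+73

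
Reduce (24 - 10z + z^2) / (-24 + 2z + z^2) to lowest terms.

(-6 + z)/(6 + z)

By polynomial division,
  z^2 - 10z + 24 = (z^2 + 2z - 24) + (-12z + 48)
  z^2 + 2z - 24 = (-(1/12)z - 1/2)(-12z + 48) + (0)
Last nonzero remainder: -12z + 48. Dividing through by -12 gives the monic gcd z - 4.
Cancel z - 4 from numerator and denominator to get the reduced form.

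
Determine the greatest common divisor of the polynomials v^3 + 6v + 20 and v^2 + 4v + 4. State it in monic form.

Repeated division with remainder:
  v^3 + 6v + 20 = (v - 4)(v^2 + 4v + 4) + (18v + 36)
  v^2 + 4v + 4 = ((1/18)v + 1/9)(18v + 36) + (0)
Last nonzero remainder: 18v + 36. Dividing through by 18 gives the monic gcd v + 2.

v + 2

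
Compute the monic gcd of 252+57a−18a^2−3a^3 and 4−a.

−4+a

By polynomial division,
  −3a^3−18a^2+57a+252 = (3a^2+30a+63)(−a+4) + (0)
Last nonzero remainder: −a+4. Dividing through by −1 gives the monic gcd a−4.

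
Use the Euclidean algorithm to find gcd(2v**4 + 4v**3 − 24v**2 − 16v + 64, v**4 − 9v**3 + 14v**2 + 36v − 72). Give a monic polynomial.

v**2 − 4

By polynomial division,
  2v**4 + 4v**3 − 24v**2 − 16v + 64 = (2)(v**4 − 9v**3 + 14v**2 + 36v − 72) + (22v**3 − 52v**2 − 88v + 208)
  v**4 − 9v**3 + 14v**2 + 36v − 72 = ((1/22)v − 73/242)(22v**3 − 52v**2 − 88v + 208) + ((280/121)v**2 − 1120/121)
  22v**3 − 52v**2 − 88v + 208 = ((1331/140)v − 1573/70)((280/121)v**2 − 1120/121) + (0)
Last nonzero remainder: (280/121)v**2 − 1120/121. Dividing through by 280/121 gives the monic gcd v**2 − 4.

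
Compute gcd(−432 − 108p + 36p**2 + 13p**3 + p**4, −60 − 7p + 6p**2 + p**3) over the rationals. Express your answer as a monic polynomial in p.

Repeated division with remainder:
  p**4 + 13p**3 + 36p**2 − 108p − 432 = (p + 7)(p**3 + 6p**2 − 7p − 60) + (p**2 + p − 12)
  p**3 + 6p**2 − 7p − 60 = (p + 5)(p**2 + p − 12) + (0)
The last nonzero remainder p**2 + p − 12 is already monic.

−12 + p + p**2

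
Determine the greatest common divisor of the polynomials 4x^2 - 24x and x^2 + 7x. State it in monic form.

By polynomial division,
  4x^2 - 24x = (4)(x^2 + 7x) + (-52x)
  x^2 + 7x = (-(1/52)x - 7/52)(-52x) + (0)
Last nonzero remainder: -52x. Dividing through by -52 gives the monic gcd x.

x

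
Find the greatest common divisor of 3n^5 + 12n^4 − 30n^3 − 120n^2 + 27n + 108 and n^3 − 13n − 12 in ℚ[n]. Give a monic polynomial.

By polynomial division,
  3n^5 + 12n^4 − 30n^3 − 120n^2 + 27n + 108 = (3n^2 + 12n + 9)(n^3 − 13n − 12) + (72n^2 + 288n + 216)
  n^3 − 13n − 12 = ((1/72)n − 1/18)(72n^2 + 288n + 216) + (0)
Last nonzero remainder: 72n^2 + 288n + 216. Dividing through by 72 gives the monic gcd n^2 + 4n + 3.

n^2 + 4n + 3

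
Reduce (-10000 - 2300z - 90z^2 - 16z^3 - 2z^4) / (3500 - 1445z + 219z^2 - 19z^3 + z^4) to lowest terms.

Repeated division with remainder:
  -2z^4 - 16z^3 - 90z^2 - 2300z - 10000 = (-2)(z^4 - 19z^3 + 219z^2 - 1445z + 3500) + (-54z^3 + 348z^2 - 5190z - 3000)
  z^4 - 19z^3 + 219z^2 - 1445z + 3500 = (-(1/54)z + 113/486)(-54z^3 + 348z^2 - 5190z - 3000) + ((3400/81)z^2 - (23800/81)z + 340000/81)
  -54z^3 + 348z^2 - 5190z - 3000 = (-(2187/1700)z - 243/340)((3400/81)z^2 - (23800/81)z + 340000/81) + (0)
Last nonzero remainder: (3400/81)z^2 - (23800/81)z + 340000/81. Dividing through by 3400/81 gives the monic gcd z^2 - 7z + 100.
Cancel z^2 - 7z + 100 from numerator and denominator to get the reduced form.

(-100 - 30z - 2z^2)/(35 - 12z + z^2)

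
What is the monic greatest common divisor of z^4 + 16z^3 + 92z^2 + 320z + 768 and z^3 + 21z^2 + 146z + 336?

Repeated division with remainder:
  z^4 + 16z^3 + 92z^2 + 320z + 768 = (z − 5)(z^3 + 21z^2 + 146z + 336) + (51z^2 + 714z + 2448)
  z^3 + 21z^2 + 146z + 336 = ((1/51)z + 7/51)(51z^2 + 714z + 2448) + (0)
Last nonzero remainder: 51z^2 + 714z + 2448. Dividing through by 51 gives the monic gcd z^2 + 14z + 48.

z^2 + 14z + 48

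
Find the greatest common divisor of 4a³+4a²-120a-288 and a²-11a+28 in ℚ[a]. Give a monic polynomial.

1

By polynomial division,
  4a³+4a²-120a-288 = (4a+48)(a²-11a+28) + (296a-1632)
  a²-11a+28 = ((1/296)a-203/10952)(296a-1632) + (-3080/1369)
  296a-1632 = (-(50653/385)a+279276/385)(-3080/1369) + (0)
The last nonzero remainder is the constant -3080/1369, so the polynomials are coprime and gcd = 1.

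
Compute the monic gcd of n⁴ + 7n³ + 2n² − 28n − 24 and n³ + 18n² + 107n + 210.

By polynomial division,
  n⁴ + 7n³ + 2n² − 28n − 24 = (n − 11)(n³ + 18n² + 107n + 210) + (93n² + 939n + 2286)
  n³ + 18n² + 107n + 210 = ((1/93)n + 245/2883)(93n² + 939n + 2286) + ((2520/961)n + 15120/961)
  93n² + 939n + 2286 = ((29791/840)n + 122047/840)((2520/961)n + 15120/961) + (0)
Last nonzero remainder: (2520/961)n + 15120/961. Dividing through by 2520/961 gives the monic gcd n + 6.

n + 6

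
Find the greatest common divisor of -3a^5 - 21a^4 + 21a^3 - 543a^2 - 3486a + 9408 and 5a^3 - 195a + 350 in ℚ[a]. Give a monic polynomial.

Apply the Euclidean algorithm:
  -3a^5 - 21a^4 + 21a^3 - 543a^2 - 3486a + 9408 = (-(3/5)a^2 - (21/5)a - 96/5)(5a^3 - 195a + 350) + (-1152a^2 - 5760a + 16128)
  5a^3 - 195a + 350 = (-(5/1152)a + 25/1152)(-1152a^2 - 5760a + 16128) + (0)
Last nonzero remainder: -1152a^2 - 5760a + 16128. Dividing through by -1152 gives the monic gcd a^2 + 5a - 14.

a^2 + 5a - 14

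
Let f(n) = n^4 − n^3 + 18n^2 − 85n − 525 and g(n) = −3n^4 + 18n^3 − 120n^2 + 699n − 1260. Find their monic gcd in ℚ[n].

n^2 + n + 35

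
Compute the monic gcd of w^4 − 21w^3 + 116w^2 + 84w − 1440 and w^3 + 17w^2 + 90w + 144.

Apply the Euclidean algorithm:
  w^4 − 21w^3 + 116w^2 + 84w − 1440 = (w − 38)(w^3 + 17w^2 + 90w + 144) + (672w^2 + 3360w + 4032)
  w^3 + 17w^2 + 90w + 144 = ((1/672)w + 1/56)(672w^2 + 3360w + 4032) + (24w + 72)
  672w^2 + 3360w + 4032 = (28w + 56)(24w + 72) + (0)
Last nonzero remainder: 24w + 72. Dividing through by 24 gives the monic gcd w + 3.

w + 3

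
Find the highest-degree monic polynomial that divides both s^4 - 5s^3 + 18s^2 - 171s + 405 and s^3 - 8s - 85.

Repeated division with remainder:
  s^4 - 5s^3 + 18s^2 - 171s + 405 = (s - 5)(s^3 - 8s - 85) + (26s^2 - 126s - 20)
  s^3 - 8s - 85 = ((1/26)s + 63/338)(26s^2 - 126s - 20) + ((2747/169)s - 13735/169)
  26s^2 - 126s - 20 = ((4394/2747)s + 676/2747)((2747/169)s - 13735/169) + (0)
Last nonzero remainder: (2747/169)s - 13735/169. Dividing through by 2747/169 gives the monic gcd s - 5.

s - 5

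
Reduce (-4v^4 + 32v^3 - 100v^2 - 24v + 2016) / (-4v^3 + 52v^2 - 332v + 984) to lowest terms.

(v^3 - 2v^2 + 13v + 84)/(v^2 - 7v + 41)

Euclidean algorithm in ℚ[v]:
  -4v^4 + 32v^3 - 100v^2 - 24v + 2016 = (v + 5)(-4v^3 + 52v^2 - 332v + 984) + (-28v^2 + 652v - 2904)
  -4v^3 + 52v^2 - 332v + 984 = ((1/7)v + 72/49)(-28v^2 + 652v - 2904) + (-(42884/49)v + 257304/49)
  -28v^2 + 652v - 2904 = ((343/10721)v - 5929/10721)(-(42884/49)v + 257304/49) + (0)
Last nonzero remainder: -(42884/49)v + 257304/49. Dividing through by -42884/49 gives the monic gcd v - 6.
Cancel v - 6 from numerator and denominator to get the reduced form.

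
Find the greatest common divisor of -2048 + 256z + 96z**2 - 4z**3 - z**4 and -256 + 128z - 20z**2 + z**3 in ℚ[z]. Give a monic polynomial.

Repeated division with remainder:
  -z**4 - 4z**3 + 96z**2 + 256z - 2048 = (-z - 24)(z**3 - 20z**2 + 128z - 256) + (-256z**2 + 3072z - 8192)
  z**3 - 20z**2 + 128z - 256 = (-(1/256)z + 1/32)(-256z**2 + 3072z - 8192) + (0)
Last nonzero remainder: -256z**2 + 3072z - 8192. Dividing through by -256 gives the monic gcd z**2 - 12z + 32.

32 - 12z + z**2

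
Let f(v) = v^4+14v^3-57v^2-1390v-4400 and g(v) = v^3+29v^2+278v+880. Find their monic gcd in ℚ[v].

v^2+19v+88

Euclidean algorithm in ℚ[v]:
  v^4+14v^3-57v^2-1390v-4400 = (v-15)(v^3+29v^2+278v+880) + (100v^2+1900v+8800)
  v^3+29v^2+278v+880 = ((1/100)v+1/10)(100v^2+1900v+8800) + (0)
Last nonzero remainder: 100v^2+1900v+8800. Dividing through by 100 gives the monic gcd v^2+19v+88.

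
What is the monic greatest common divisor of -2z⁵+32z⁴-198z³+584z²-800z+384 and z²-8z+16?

z²-8z+16

Repeated division with remainder:
  -2z⁵+32z⁴-198z³+584z²-800z+384 = (-2z³+16z²-38z+24)(z²-8z+16) + (0)
The last nonzero remainder z²-8z+16 is already monic.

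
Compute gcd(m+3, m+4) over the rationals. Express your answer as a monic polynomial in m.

Apply the Euclidean algorithm:
  m+3 = (m+4) + (-1)
  m+4 = (-m-4)(-1) + (0)
The last nonzero remainder is the constant -1, so the polynomials are coprime and gcd = 1.

1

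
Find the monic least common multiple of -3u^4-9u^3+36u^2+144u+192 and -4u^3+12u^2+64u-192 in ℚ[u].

u^5-21u^3-12u^2+80u+192

Repeated division with remainder:
  -3u^4-9u^3+36u^2+144u+192 = ((3/4)u+9/2)(-4u^3+12u^2+64u-192) + (-66u^2+1056)
  -4u^3+12u^2+64u-192 = ((2/33)u-2/11)(-66u^2+1056) + (0)
Last nonzero remainder: -66u^2+1056. Dividing through by -66 gives the monic gcd u^2-16.
Then lcm(f, g) = f·g / gcd(f, g); expanding and making the result monic gives the answer.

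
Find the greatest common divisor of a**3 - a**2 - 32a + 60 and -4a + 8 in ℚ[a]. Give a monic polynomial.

Apply the Euclidean algorithm:
  a**3 - a**2 - 32a + 60 = (-(1/4)a**2 - (1/4)a + 15/2)(-4a + 8) + (0)
Last nonzero remainder: -4a + 8. Dividing through by -4 gives the monic gcd a - 2.

a - 2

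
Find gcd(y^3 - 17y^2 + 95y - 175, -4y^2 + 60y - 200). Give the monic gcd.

Euclidean algorithm in ℚ[y]:
  y^3 - 17y^2 + 95y - 175 = (-(1/4)y + 1/2)(-4y^2 + 60y - 200) + (15y - 75)
  -4y^2 + 60y - 200 = (-(4/15)y + 8/3)(15y - 75) + (0)
Last nonzero remainder: 15y - 75. Dividing through by 15 gives the monic gcd y - 5.

y - 5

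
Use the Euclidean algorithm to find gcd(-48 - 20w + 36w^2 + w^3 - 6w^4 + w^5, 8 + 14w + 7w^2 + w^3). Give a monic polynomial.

By polynomial division,
  w^5 - 6w^4 + w^3 + 36w^2 - 20w - 48 = (w^2 - 13w + 78)(w^3 + 7w^2 + 14w + 8) + (-336w^2 - 1008w - 672)
  w^3 + 7w^2 + 14w + 8 = (-(1/336)w - 1/84)(-336w^2 - 1008w - 672) + (0)
Last nonzero remainder: -336w^2 - 1008w - 672. Dividing through by -336 gives the monic gcd w^2 + 3w + 2.

2 + 3w + w^2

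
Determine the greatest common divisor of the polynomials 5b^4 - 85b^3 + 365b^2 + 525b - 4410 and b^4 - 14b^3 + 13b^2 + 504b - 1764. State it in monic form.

By polynomial division,
  5b^4 - 85b^3 + 365b^2 + 525b - 4410 = (5)(b^4 - 14b^3 + 13b^2 + 504b - 1764) + (-15b^3 + 300b^2 - 1995b + 4410)
  b^4 - 14b^3 + 13b^2 + 504b - 1764 = (-(1/15)b - 2/5)(-15b^3 + 300b^2 - 1995b + 4410) + (0)
Last nonzero remainder: -15b^3 + 300b^2 - 1995b + 4410. Dividing through by -15 gives the monic gcd b^3 - 20b^2 + 133b - 294.

b^3 - 20b^2 + 133b - 294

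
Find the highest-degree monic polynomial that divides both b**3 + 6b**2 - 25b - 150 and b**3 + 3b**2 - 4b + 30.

By polynomial division,
  b**3 + 6b**2 - 25b - 150 = (b**3 + 3b**2 - 4b + 30) + (3b**2 - 21b - 180)
  b**3 + 3b**2 - 4b + 30 = ((1/3)b + 10/3)(3b**2 - 21b - 180) + (126b + 630)
  3b**2 - 21b - 180 = ((1/42)b - 2/7)(126b + 630) + (0)
Last nonzero remainder: 126b + 630. Dividing through by 126 gives the monic gcd b + 5.

b + 5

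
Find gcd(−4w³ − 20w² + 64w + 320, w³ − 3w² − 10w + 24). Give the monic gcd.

w − 4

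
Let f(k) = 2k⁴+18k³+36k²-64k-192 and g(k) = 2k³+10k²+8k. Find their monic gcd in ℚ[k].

k+4

Euclidean algorithm in ℚ[k]:
  2k⁴+18k³+36k²-64k-192 = (k+4)(2k³+10k²+8k) + (-12k²-96k-192)
  2k³+10k²+8k = (-(1/6)k+1/2)(-12k²-96k-192) + (24k+96)
  -12k²-96k-192 = (-(1/2)k-2)(24k+96) + (0)
Last nonzero remainder: 24k+96. Dividing through by 24 gives the monic gcd k+4.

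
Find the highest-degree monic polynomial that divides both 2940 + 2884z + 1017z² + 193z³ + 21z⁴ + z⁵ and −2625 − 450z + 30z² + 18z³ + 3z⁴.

35 + 6z + z²

By polynomial division,
  z⁵ + 21z⁴ + 193z³ + 1017z² + 2884z + 2940 = ((1/3)z + 5)(3z⁴ + 18z³ + 30z² − 450z − 2625) + (93z³ + 1017z² + 6009z + 16065)
  3z⁴ + 18z³ + 30z² − 450z − 2625 = ((1/31)z − 153/961)(93z³ + 1017z² + 6009z + 16065) + (−(1848/961)z² − (11088/961)z − 64680/961)
  93z³ + 1017z² + 6009z + 16065 = (−(29791/616)z − 147033/616)(−(1848/961)z² − (11088/961)z − 64680/961) + (0)
Last nonzero remainder: −(1848/961)z² − (11088/961)z − 64680/961. Dividing through by −1848/961 gives the monic gcd z² + 6z + 35.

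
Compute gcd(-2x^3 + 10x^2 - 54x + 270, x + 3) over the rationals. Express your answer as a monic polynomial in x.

By polynomial division,
  -2x^3 + 10x^2 - 54x + 270 = (-2x^2 + 16x - 102)(x + 3) + (576)
  x + 3 = ((1/576)x + 1/192)(576) + (0)
The last nonzero remainder is the constant 576, so the polynomials are coprime and gcd = 1.

1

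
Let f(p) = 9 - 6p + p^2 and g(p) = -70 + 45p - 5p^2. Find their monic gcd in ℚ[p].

1

Apply the Euclidean algorithm:
  p^2 - 6p + 9 = (-1/5)(-5p^2 + 45p - 70) + (3p - 5)
  -5p^2 + 45p - 70 = (-(5/3)p + 110/9)(3p - 5) + (-80/9)
  3p - 5 = (-(27/80)p + 9/16)(-80/9) + (0)
The last nonzero remainder is the constant -80/9, so the polynomials are coprime and gcd = 1.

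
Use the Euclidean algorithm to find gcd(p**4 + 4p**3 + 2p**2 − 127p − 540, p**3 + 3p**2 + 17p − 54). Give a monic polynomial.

p**2 + 5p + 27

By polynomial division,
  p**4 + 4p**3 + 2p**2 − 127p − 540 = (p + 1)(p**3 + 3p**2 + 17p − 54) + (−18p**2 − 90p − 486)
  p**3 + 3p**2 + 17p − 54 = (−(1/18)p + 1/9)(−18p**2 − 90p − 486) + (0)
Last nonzero remainder: −18p**2 − 90p − 486. Dividing through by −18 gives the monic gcd p**2 + 5p + 27.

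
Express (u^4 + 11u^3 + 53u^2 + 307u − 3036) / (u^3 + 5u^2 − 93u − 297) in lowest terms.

(u^3 + 53u − 276)/(u^2 − 6u − 27)

Repeated division with remainder:
  u^4 + 11u^3 + 53u^2 + 307u − 3036 = (u + 6)(u^3 + 5u^2 − 93u − 297) + (116u^2 + 1162u − 1254)
  u^3 + 5u^2 − 93u − 297 = ((1/116)u − 291/6728)(116u^2 + 1162u − 1254) + (−(107415/3364)u − 1181565/3364)
  116u^2 + 1162u − 1254 = (−(390224/107415)u + 127832/35805)(−(107415/3364)u − 1181565/3364) + (0)
Last nonzero remainder: −(107415/3364)u − 1181565/3364. Dividing through by −107415/3364 gives the monic gcd u + 11.
Cancel u + 11 from numerator and denominator to get the reduced form.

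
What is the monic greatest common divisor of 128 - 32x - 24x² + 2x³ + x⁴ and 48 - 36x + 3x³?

Apply the Euclidean algorithm:
  x⁴ + 2x³ - 24x² - 32x + 128 = ((1/3)x + 2/3)(3x³ - 36x + 48) + (-12x² - 24x + 96)
  3x³ - 36x + 48 = (-(1/4)x + 1/2)(-12x² - 24x + 96) + (0)
Last nonzero remainder: -12x² - 24x + 96. Dividing through by -12 gives the monic gcd x² + 2x - 8.

-8 + 2x + x²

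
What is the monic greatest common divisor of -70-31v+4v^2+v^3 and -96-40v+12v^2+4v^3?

By polynomial division,
  v^3+4v^2-31v-70 = (1/4)(4v^3+12v^2-40v-96) + (v^2-21v-46)
  4v^3+12v^2-40v-96 = (4v+96)(v^2-21v-46) + (2160v+4320)
  v^2-21v-46 = ((1/2160)v-23/2160)(2160v+4320) + (0)
Last nonzero remainder: 2160v+4320. Dividing through by 2160 gives the monic gcd v+2.

2+v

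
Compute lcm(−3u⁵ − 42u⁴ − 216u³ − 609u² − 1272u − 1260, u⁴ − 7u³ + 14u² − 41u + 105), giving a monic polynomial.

Euclidean algorithm in ℚ[u]:
  −3u⁵ − 42u⁴ − 216u³ − 609u² − 1272u − 1260 = (−3u − 63)(u⁴ − 7u³ + 14u² − 41u + 105) + (−615u³ + 150u² − 3540u + 5355)
  u⁴ − 7u³ + 14u² − 41u + 105 = (−(1/615)u + 277/25215)(−615u³ + 150u² − 3540u + 5355) + ((11088/1681)u² + (11088/1681)u + 77616/1681)
  −615u³ + 150u² − 3540u + 5355 = (−(344605/3696)u + 142885/1232)((11088/1681)u² + (11088/1681)u + 77616/1681) + (0)
Last nonzero remainder: (11088/1681)u² + (11088/1681)u + 77616/1681. Dividing through by 11088/1681 gives the monic gcd u² + u + 7.
Then lcm(f, g) = f·g / gcd(f, g); expanding and making the result monic gives the answer.

u⁷ + 6u⁶ − 25u⁵ − 163u⁴ − 120u³ + 73u² + 3000u + 6300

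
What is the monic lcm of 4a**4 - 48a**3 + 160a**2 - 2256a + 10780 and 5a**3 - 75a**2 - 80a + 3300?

Euclidean algorithm in ℚ[a]:
  4a**4 - 48a**3 + 160a**2 - 2256a + 10780 = ((4/5)a + 12/5)(5a**3 - 75a**2 - 80a + 3300) + (404a**2 - 4704a + 2860)
  5a**3 - 75a**2 - 80a + 3300 = ((5/404)a - 1695/40804)(404a**2 - 4704a + 2860) + (-(3170475/10201)a + 34875225/10201)
  404a**2 - 4704a + 2860 = (-(4121204/3170475)a + 530452/634095)(-(3170475/10201)a + 34875225/10201) + (0)
Last nonzero remainder: -(3170475/10201)a + 34875225/10201. Dividing through by -3170475/10201 gives the monic gcd a - 11.
Then lcm(f, g) = f·g / gcd(f, g); expanding and making the result monic gives the answer.

a**6 - 16a**5 + 28a**4 - 4a**3 + 2551a**2 + 23060a - 161700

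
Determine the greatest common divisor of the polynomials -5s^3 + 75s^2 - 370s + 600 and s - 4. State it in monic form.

s - 4

Apply the Euclidean algorithm:
  -5s^3 + 75s^2 - 370s + 600 = (-5s^2 + 55s - 150)(s - 4) + (0)
The last nonzero remainder s - 4 is already monic.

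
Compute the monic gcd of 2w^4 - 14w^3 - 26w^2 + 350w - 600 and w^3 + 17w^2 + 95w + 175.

Apply the Euclidean algorithm:
  2w^4 - 14w^3 - 26w^2 + 350w - 600 = (2w - 48)(w^3 + 17w^2 + 95w + 175) + (600w^2 + 4560w + 7800)
  w^3 + 17w^2 + 95w + 175 = ((1/600)w + 47/3000)(600w^2 + 4560w + 7800) + ((264/25)w + 264/5)
  600w^2 + 4560w + 7800 = ((625/11)w + 1625/11)((264/25)w + 264/5) + (0)
Last nonzero remainder: (264/25)w + 264/5. Dividing through by 264/25 gives the monic gcd w + 5.

w + 5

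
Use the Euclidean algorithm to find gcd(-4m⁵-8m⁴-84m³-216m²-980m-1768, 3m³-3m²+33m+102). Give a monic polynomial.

m³-m²+11m+34

Euclidean algorithm in ℚ[m]:
  -4m⁵-8m⁴-84m³-216m²-980m-1768 = (-(4/3)m²-4m-52/3)(3m³-3m²+33m+102) + (0)
Last nonzero remainder: 3m³-3m²+33m+102. Dividing through by 3 gives the monic gcd m³-m²+11m+34.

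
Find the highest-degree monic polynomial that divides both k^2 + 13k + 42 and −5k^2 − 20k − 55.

Euclidean algorithm in ℚ[k]:
  k^2 + 13k + 42 = (−1/5)(−5k^2 − 20k − 55) + (9k + 31)
  −5k^2 − 20k − 55 = (−(5/9)k − 25/81)(9k + 31) + (−3680/81)
  9k + 31 = (−(729/3680)k − 2511/3680)(−3680/81) + (0)
The last nonzero remainder is the constant −3680/81, so the polynomials are coprime and gcd = 1.

1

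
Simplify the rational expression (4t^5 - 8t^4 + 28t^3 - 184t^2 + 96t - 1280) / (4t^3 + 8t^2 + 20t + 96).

(t^3 - t^2 - 2t - 40)/(t + 3)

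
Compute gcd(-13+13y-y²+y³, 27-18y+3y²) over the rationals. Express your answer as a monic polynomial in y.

1

Euclidean algorithm in ℚ[y]:
  y³-y²+13y-13 = ((1/3)y+5/3)(3y²-18y+27) + (34y-58)
  3y²-18y+27 = ((3/34)y-219/578)(34y-58) + (1452/289)
  34y-58 = ((4913/726)y-8381/726)(1452/289) + (0)
The last nonzero remainder is the constant 1452/289, so the polynomials are coprime and gcd = 1.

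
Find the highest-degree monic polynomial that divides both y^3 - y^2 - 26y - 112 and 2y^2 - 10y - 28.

Repeated division with remainder:
  y^3 - y^2 - 26y - 112 = ((1/2)y + 2)(2y^2 - 10y - 28) + (8y - 56)
  2y^2 - 10y - 28 = ((1/4)y + 1/2)(8y - 56) + (0)
Last nonzero remainder: 8y - 56. Dividing through by 8 gives the monic gcd y - 7.

y - 7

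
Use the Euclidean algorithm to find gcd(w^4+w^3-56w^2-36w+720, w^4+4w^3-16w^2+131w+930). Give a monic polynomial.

w^2+11w+30

Repeated division with remainder:
  w^4+w^3-56w^2-36w+720 = (w^4+4w^3-16w^2+131w+930) + (-3w^3-40w^2-167w-210)
  w^4+4w^3-16w^2+131w+930 = (-(1/3)w+28/9)(-3w^3-40w^2-167w-210) + ((475/9)w^2+(5225/9)w+4750/3)
  -3w^3-40w^2-167w-210 = (-(27/475)w-63/475)((475/9)w^2+(5225/9)w+4750/3) + (0)
Last nonzero remainder: (475/9)w^2+(5225/9)w+4750/3. Dividing through by 475/9 gives the monic gcd w^2+11w+30.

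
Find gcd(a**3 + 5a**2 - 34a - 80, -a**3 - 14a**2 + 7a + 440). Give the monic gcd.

By polynomial division,
  a**3 + 5a**2 - 34a - 80 = (-1)(-a**3 - 14a**2 + 7a + 440) + (-9a**2 - 27a + 360)
  -a**3 - 14a**2 + 7a + 440 = ((1/9)a + 11/9)(-9a**2 - 27a + 360) + (0)
Last nonzero remainder: -9a**2 - 27a + 360. Dividing through by -9 gives the monic gcd a**2 + 3a - 40.

a**2 + 3a - 40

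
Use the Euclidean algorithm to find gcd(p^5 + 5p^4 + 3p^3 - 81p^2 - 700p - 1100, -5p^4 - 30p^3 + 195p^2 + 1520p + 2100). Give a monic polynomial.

By polynomial division,
  p^5 + 5p^4 + 3p^3 - 81p^2 - 700p - 1100 = (-(1/5)p + 1/5)(-5p^4 - 30p^3 + 195p^2 + 1520p + 2100) + (48p^3 + 184p^2 - 584p - 1520)
  -5p^4 - 30p^3 + 195p^2 + 1520p + 2100 = (-(5/48)p - 65/288)(48p^3 + 184p^2 - 584p - 1520) + ((6325/36)p^2 + (44275/36)p + 31625/18)
  48p^3 + 184p^2 - 584p - 1520 = ((1728/6325)p - 5472/6325)((6325/36)p^2 + (44275/36)p + 31625/18) + (0)
Last nonzero remainder: (6325/36)p^2 + (44275/36)p + 31625/18. Dividing through by 6325/36 gives the monic gcd p^2 + 7p + 10.

p^2 + 7p + 10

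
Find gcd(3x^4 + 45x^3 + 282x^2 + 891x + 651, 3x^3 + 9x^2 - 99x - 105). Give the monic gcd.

x^2 + 8x + 7

Euclidean algorithm in ℚ[x]:
  3x^4 + 45x^3 + 282x^2 + 891x + 651 = (x + 12)(3x^3 + 9x^2 - 99x - 105) + (273x^2 + 2184x + 1911)
  3x^3 + 9x^2 - 99x - 105 = ((1/91)x - 5/91)(273x^2 + 2184x + 1911) + (0)
Last nonzero remainder: 273x^2 + 2184x + 1911. Dividing through by 273 gives the monic gcd x^2 + 8x + 7.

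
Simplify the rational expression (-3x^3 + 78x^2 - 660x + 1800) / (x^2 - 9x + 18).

(-3x^2 + 60x - 300)/(x - 3)

Euclidean algorithm in ℚ[x]:
  -3x^3 + 78x^2 - 660x + 1800 = (-3x + 51)(x^2 - 9x + 18) + (-147x + 882)
  x^2 - 9x + 18 = (-(1/147)x + 1/49)(-147x + 882) + (0)
Last nonzero remainder: -147x + 882. Dividing through by -147 gives the monic gcd x - 6.
Cancel x - 6 from numerator and denominator to get the reduced form.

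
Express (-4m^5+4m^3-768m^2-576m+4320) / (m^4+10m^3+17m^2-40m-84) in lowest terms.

(-4m^3+4m^2-24m-720)/(m^2+9m+14)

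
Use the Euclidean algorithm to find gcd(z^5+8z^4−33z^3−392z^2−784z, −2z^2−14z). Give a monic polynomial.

By polynomial division,
  z^5+8z^4−33z^3−392z^2−784z = (−(1/2)z^3−(1/2)z^2+20z+56)(−2z^2−14z) + (0)
Last nonzero remainder: −2z^2−14z. Dividing through by −2 gives the monic gcd z^2+7z.

z^2+7z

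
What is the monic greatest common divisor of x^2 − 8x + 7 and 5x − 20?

By polynomial division,
  x^2 − 8x + 7 = ((1/5)x − 4/5)(5x − 20) + (−9)
  5x − 20 = (−(5/9)x + 20/9)(−9) + (0)
The last nonzero remainder is the constant −9, so the polynomials are coprime and gcd = 1.

1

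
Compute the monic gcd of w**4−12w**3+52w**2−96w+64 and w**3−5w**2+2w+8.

w**2−6w+8

Euclidean algorithm in ℚ[w]:
  w**4−12w**3+52w**2−96w+64 = (w−7)(w**3−5w**2+2w+8) + (15w**2−90w+120)
  w**3−5w**2+2w+8 = ((1/15)w+1/15)(15w**2−90w+120) + (0)
Last nonzero remainder: 15w**2−90w+120. Dividing through by 15 gives the monic gcd w**2−6w+8.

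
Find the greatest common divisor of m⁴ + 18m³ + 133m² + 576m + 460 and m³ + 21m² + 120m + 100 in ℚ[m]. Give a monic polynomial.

m² + 11m + 10

Repeated division with remainder:
  m⁴ + 18m³ + 133m² + 576m + 460 = (m - 3)(m³ + 21m² + 120m + 100) + (76m² + 836m + 760)
  m³ + 21m² + 120m + 100 = ((1/76)m + 5/38)(76m² + 836m + 760) + (0)
Last nonzero remainder: 76m² + 836m + 760. Dividing through by 76 gives the monic gcd m² + 11m + 10.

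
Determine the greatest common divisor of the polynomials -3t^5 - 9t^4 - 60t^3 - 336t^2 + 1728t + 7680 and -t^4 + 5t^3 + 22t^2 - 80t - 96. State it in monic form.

t^2 - 16

Apply the Euclidean algorithm:
  -3t^5 - 9t^4 - 60t^3 - 336t^2 + 1728t + 7680 = (3t + 24)(-t^4 + 5t^3 + 22t^2 - 80t - 96) + (-246t^3 - 624t^2 + 3936t + 9984)
  -t^4 + 5t^3 + 22t^2 - 80t - 96 = ((1/246)t - 103/3362)(-246t^3 - 624t^2 + 3936t + 9984) + (-(22050/1681)t^2 + 352800/1681)
  -246t^3 - 624t^2 + 3936t + 9984 = ((68921/3675)t + 174824/3675)(-(22050/1681)t^2 + 352800/1681) + (0)
Last nonzero remainder: -(22050/1681)t^2 + 352800/1681. Dividing through by -22050/1681 gives the monic gcd t^2 - 16.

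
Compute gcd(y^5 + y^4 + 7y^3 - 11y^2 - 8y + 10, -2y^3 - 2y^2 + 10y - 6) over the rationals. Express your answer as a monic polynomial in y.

Euclidean algorithm in ℚ[y]:
  y^5 + y^4 + 7y^3 - 11y^2 - 8y + 10 = (-(1/2)y^2 - 6)(-2y^3 - 2y^2 + 10y - 6) + (-26y^2 + 52y - 26)
  -2y^3 - 2y^2 + 10y - 6 = ((1/13)y + 3/13)(-26y^2 + 52y - 26) + (0)
Last nonzero remainder: -26y^2 + 52y - 26. Dividing through by -26 gives the monic gcd y^2 - 2y + 1.

y^2 - 2y + 1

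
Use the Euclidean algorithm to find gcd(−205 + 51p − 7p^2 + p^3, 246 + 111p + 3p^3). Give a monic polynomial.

Repeated division with remainder:
  p^3 − 7p^2 + 51p − 205 = (1/3)(3p^3 + 111p + 246) + (−7p^2 + 14p − 287)
  3p^3 + 111p + 246 = (−(3/7)p − 6/7)(−7p^2 + 14p − 287) + (0)
Last nonzero remainder: −7p^2 + 14p − 287. Dividing through by −7 gives the monic gcd p^2 − 2p + 41.

41 − 2p + p^2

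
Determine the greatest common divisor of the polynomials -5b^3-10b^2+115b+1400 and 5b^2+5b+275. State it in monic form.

1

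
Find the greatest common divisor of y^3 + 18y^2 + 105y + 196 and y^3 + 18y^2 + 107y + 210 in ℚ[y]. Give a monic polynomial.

y + 7

Apply the Euclidean algorithm:
  y^3 + 18y^2 + 105y + 196 = (y^3 + 18y^2 + 107y + 210) + (-2y - 14)
  y^3 + 18y^2 + 107y + 210 = (-(1/2)y^2 - (11/2)y - 15)(-2y - 14) + (0)
Last nonzero remainder: -2y - 14. Dividing through by -2 gives the monic gcd y + 7.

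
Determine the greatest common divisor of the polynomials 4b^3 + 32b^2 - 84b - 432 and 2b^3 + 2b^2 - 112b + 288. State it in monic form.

b^2 + 5b - 36

Repeated division with remainder:
  4b^3 + 32b^2 - 84b - 432 = (2)(2b^3 + 2b^2 - 112b + 288) + (28b^2 + 140b - 1008)
  2b^3 + 2b^2 - 112b + 288 = ((1/14)b - 2/7)(28b^2 + 140b - 1008) + (0)
Last nonzero remainder: 28b^2 + 140b - 1008. Dividing through by 28 gives the monic gcd b^2 + 5b - 36.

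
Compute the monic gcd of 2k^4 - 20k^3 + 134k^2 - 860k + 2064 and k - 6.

k - 6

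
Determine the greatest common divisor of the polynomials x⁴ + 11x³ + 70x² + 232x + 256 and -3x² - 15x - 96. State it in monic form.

Repeated division with remainder:
  x⁴ + 11x³ + 70x² + 232x + 256 = (-(1/3)x² - 2x - 8/3)(-3x² - 15x - 96) + (0)
Last nonzero remainder: -3x² - 15x - 96. Dividing through by -3 gives the monic gcd x² + 5x + 32.

x² + 5x + 32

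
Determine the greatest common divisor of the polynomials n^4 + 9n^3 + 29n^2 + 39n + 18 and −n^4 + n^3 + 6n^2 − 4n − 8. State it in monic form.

n^2 + 3n + 2

By polynomial division,
  n^4 + 9n^3 + 29n^2 + 39n + 18 = (−1)(−n^4 + n^3 + 6n^2 − 4n − 8) + (10n^3 + 35n^2 + 35n + 10)
  −n^4 + n^3 + 6n^2 − 4n − 8 = (−(1/10)n + 9/20)(10n^3 + 35n^2 + 35n + 10) + (−(25/4)n^2 − (75/4)n − 25/2)
  10n^3 + 35n^2 + 35n + 10 = (−(8/5)n − 4/5)(−(25/4)n^2 − (75/4)n − 25/2) + (0)
Last nonzero remainder: −(25/4)n^2 − (75/4)n − 25/2. Dividing through by −25/4 gives the monic gcd n^2 + 3n + 2.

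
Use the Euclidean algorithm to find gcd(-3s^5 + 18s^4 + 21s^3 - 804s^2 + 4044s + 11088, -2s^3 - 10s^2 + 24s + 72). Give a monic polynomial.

By polynomial division,
  -3s^5 + 18s^4 + 21s^3 - 804s^2 + 4044s + 11088 = ((3/2)s^2 - (33/2)s + 90)(-2s^3 - 10s^2 + 24s + 72) + (384s^2 + 3072s + 4608)
  -2s^3 - 10s^2 + 24s + 72 = (-(1/192)s + 1/64)(384s^2 + 3072s + 4608) + (0)
Last nonzero remainder: 384s^2 + 3072s + 4608. Dividing through by 384 gives the monic gcd s^2 + 8s + 12.

s^2 + 8s + 12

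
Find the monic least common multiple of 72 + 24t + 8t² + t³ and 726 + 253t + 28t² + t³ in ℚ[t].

Apply the Euclidean algorithm:
  t³ + 8t² + 24t + 72 = (t³ + 28t² + 253t + 726) + (−20t² − 229t − 654)
  t³ + 28t² + 253t + 726 = (−(1/20)t − 331/400)(−20t² − 229t − 654) + ((12321/400)t + 36963/200)
  −20t² − 229t − 654 = (−(8000/12321)t − 43600/12321)((12321/400)t + 36963/200) + (0)
Last nonzero remainder: (12321/400)t + 36963/200. Dividing through by 12321/400 gives the monic gcd t + 6.
Then lcm(f, g) = f·g / gcd(f, g); expanding and making the result monic gives the answer.

8712 + 4488t + 1568t² + 321t³ + 30t⁴ + t⁵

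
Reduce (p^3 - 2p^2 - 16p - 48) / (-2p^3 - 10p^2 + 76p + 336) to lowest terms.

(-p^2 - 4p - 8)/(2p^2 + 22p + 56)

Apply the Euclidean algorithm:
  p^3 - 2p^2 - 16p - 48 = (-1/2)(-2p^3 - 10p^2 + 76p + 336) + (-7p^2 + 22p + 120)
  -2p^3 - 10p^2 + 76p + 336 = ((2/7)p + 114/49)(-7p^2 + 22p + 120) + (-(464/49)p + 2784/49)
  -7p^2 + 22p + 120 = ((343/464)p + 245/116)(-(464/49)p + 2784/49) + (0)
Last nonzero remainder: -(464/49)p + 2784/49. Dividing through by -464/49 gives the monic gcd p - 6.
Cancel p - 6 from numerator and denominator to get the reduced form.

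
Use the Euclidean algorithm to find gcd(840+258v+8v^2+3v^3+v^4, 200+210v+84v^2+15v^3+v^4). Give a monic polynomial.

By polynomial division,
  v^4+3v^3+8v^2+258v+840 = (v^4+15v^3+84v^2+210v+200) + (-12v^3-76v^2+48v+640)
  v^4+15v^3+84v^2+210v+200 = (-(1/12)v-13/18)(-12v^3-76v^2+48v+640) + ((298/9)v^2+298v+5960/9)
  -12v^3-76v^2+48v+640 = (-(54/149)v+144/149)((298/9)v^2+298v+5960/9) + (0)
Last nonzero remainder: (298/9)v^2+298v+5960/9. Dividing through by 298/9 gives the monic gcd v^2+9v+20.

20+9v+v^2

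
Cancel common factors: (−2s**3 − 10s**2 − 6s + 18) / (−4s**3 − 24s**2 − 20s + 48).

(s + 3)/(2s + 8)

Apply the Euclidean algorithm:
  −2s**3 − 10s**2 − 6s + 18 = (1/2)(−4s**3 − 24s**2 − 20s + 48) + (2s**2 + 4s − 6)
  −4s**3 − 24s**2 − 20s + 48 = (−2s − 8)(2s**2 + 4s − 6) + (0)
Last nonzero remainder: 2s**2 + 4s − 6. Dividing through by 2 gives the monic gcd s**2 + 2s − 3.
Cancel s**2 + 2s − 3 from numerator and denominator to get the reduced form.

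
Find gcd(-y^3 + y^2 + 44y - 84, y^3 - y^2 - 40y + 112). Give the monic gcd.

y + 7

Euclidean algorithm in ℚ[y]:
  -y^3 + y^2 + 44y - 84 = (-1)(y^3 - y^2 - 40y + 112) + (4y + 28)
  y^3 - y^2 - 40y + 112 = ((1/4)y^2 - 2y + 4)(4y + 28) + (0)
Last nonzero remainder: 4y + 28. Dividing through by 4 gives the monic gcd y + 7.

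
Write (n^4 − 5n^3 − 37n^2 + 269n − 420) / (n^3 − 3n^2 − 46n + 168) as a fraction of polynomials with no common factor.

Euclidean algorithm in ℚ[n]:
  n^4 − 5n^3 − 37n^2 + 269n − 420 = (n − 2)(n^3 − 3n^2 − 46n + 168) + (3n^2 + 9n − 84)
  n^3 − 3n^2 − 46n + 168 = ((1/3)n − 2)(3n^2 + 9n − 84) + (0)
Last nonzero remainder: 3n^2 + 9n − 84. Dividing through by 3 gives the monic gcd n^2 + 3n − 28.
Cancel n^2 + 3n − 28 from numerator and denominator to get the reduced form.

(n^2 − 8n + 15)/(n − 6)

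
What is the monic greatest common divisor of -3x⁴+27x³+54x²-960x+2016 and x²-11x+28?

By polynomial division,
  -3x⁴+27x³+54x²-960x+2016 = (-3x²-6x+72)(x²-11x+28) + (0)
The last nonzero remainder x²-11x+28 is already monic.

x²-11x+28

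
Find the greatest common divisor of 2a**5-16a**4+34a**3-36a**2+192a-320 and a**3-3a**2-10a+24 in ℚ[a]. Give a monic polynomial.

Repeated division with remainder:
  2a**5-16a**4+34a**3-36a**2+192a-320 = (2a**2-10a+24)(a**3-3a**2-10a+24) + (-112a**2+672a-896)
  a**3-3a**2-10a+24 = (-(1/112)a-3/112)(-112a**2+672a-896) + (0)
Last nonzero remainder: -112a**2+672a-896. Dividing through by -112 gives the monic gcd a**2-6a+8.

a**2-6a+8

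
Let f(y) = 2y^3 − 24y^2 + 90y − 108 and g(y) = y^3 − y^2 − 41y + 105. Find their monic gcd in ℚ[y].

y − 3

By polynomial division,
  2y^3 − 24y^2 + 90y − 108 = (2)(y^3 − y^2 − 41y + 105) + (−22y^2 + 172y − 318)
  y^3 − y^2 − 41y + 105 = (−(1/22)y − 75/242)(−22y^2 + 172y − 318) + (−(260/121)y + 780/121)
  −22y^2 + 172y − 318 = ((1331/130)y − 6413/130)(−(260/121)y + 780/121) + (0)
Last nonzero remainder: −(260/121)y + 780/121. Dividing through by −260/121 gives the monic gcd y − 3.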